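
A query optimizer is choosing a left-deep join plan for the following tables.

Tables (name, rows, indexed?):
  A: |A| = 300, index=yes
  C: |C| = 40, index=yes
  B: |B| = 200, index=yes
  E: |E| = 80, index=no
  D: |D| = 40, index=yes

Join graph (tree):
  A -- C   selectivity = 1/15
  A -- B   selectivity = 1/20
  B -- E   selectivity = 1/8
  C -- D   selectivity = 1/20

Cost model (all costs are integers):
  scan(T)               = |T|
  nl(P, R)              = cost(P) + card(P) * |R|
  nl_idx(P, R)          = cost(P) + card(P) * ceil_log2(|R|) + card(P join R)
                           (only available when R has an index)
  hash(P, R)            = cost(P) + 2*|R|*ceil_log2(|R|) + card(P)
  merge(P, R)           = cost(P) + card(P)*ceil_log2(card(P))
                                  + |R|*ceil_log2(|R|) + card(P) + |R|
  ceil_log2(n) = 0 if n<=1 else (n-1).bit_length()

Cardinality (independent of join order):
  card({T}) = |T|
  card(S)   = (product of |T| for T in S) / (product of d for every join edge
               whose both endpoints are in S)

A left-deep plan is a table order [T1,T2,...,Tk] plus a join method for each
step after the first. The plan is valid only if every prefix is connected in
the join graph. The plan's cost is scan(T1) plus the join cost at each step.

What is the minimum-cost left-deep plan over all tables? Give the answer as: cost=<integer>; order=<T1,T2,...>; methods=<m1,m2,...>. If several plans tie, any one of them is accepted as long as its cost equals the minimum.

cost=24280; order=A,C,D,B,E; methods=hash,hash,hash,hash

Selinger DP (subsets sized 1..n):
  {A}: scan cost=300, card=300
  {C}: scan cost=40, card=40
  {B}: scan cost=200, card=200
  {E}: scan cost=80, card=80
  {D}: scan cost=40, card=40
  {AC}: card=800; try (C,hash)→1080, (A,nl_idx)→1200, (C,nl_idx)→2900, (A,merge)→3320, (C,merge)→3580, (A,hash)→5480 …(+2); best=1080 via (C,hash)
  {AB}: card=3000; try (B,hash)→3800, (A,merge)→5000, (A,nl_idx)→5000, (B,merge)→5100, (B,nl_idx)→5700, (A,hash)→5800 …(+2); best=3800 via (B,hash)
  {CD}: card=80; try (D,nl_idx)→360, (C,nl_idx)→360, (D,hash)→560, (C,hash)→560, (D,merge)→600, (C,merge)→600 …(+2); best=360 via (D,nl_idx)
  {BE}: card=2000; try (E,hash)→1520, (B,merge)→2520, (E,merge)→2640, (B,nl_idx)→2720, (B,hash)→3360, (B,nl)→16080 …(+1); best=1520 via (E,hash)
  {ABC}: card=8000; try (B,hash)→5080, (C,hash)→7280, (B,merge)→11680, (B,nl_idx)→15480, (C,nl_idx)→29800, (C,merge)→43080 …(+2); best=5080 via (B,hash)
  {ACD}: card=1600; try (D,hash)→2360, (A,nl_idx)→2680, (A,merge)→4000, (A,hash)→5840, (D,nl_idx)→7480, (D,merge)→10160 …(+2); best=2360 via (D,hash)
  {ABE}: card=30000; try (E,hash)→7920, (A,hash)→8920, (A,merge)→28520, (E,merge)→43440, (A,nl_idx)→49520, (E,nl)→243800 …(+1); best=7920 via (E,hash)
  {ABCE}: card=80000; try (E,hash)→14200, (C,hash)→38400, (E,merge)→117720, (C,nl_idx)→267920, (C,merge)→488200, (E,nl)→645080 …(+1); best=14200 via (E,hash)
  {ABCD}: card=16000; try (B,hash)→7160, (D,hash)→13560, (B,merge)→23360, (B,nl_idx)→31160, (D,nl_idx)→69080, (D,merge)→117360 …(+2); best=7160 via (B,hash)
  {ABCDE}: card=160000; try (E,hash)→24280, (D,hash)→94680, (E,merge)→247800, (D,nl_idx)→654200, (E,nl)→1287160, (D,merge)→1454480 …(+1); best=24280 via (E,hash)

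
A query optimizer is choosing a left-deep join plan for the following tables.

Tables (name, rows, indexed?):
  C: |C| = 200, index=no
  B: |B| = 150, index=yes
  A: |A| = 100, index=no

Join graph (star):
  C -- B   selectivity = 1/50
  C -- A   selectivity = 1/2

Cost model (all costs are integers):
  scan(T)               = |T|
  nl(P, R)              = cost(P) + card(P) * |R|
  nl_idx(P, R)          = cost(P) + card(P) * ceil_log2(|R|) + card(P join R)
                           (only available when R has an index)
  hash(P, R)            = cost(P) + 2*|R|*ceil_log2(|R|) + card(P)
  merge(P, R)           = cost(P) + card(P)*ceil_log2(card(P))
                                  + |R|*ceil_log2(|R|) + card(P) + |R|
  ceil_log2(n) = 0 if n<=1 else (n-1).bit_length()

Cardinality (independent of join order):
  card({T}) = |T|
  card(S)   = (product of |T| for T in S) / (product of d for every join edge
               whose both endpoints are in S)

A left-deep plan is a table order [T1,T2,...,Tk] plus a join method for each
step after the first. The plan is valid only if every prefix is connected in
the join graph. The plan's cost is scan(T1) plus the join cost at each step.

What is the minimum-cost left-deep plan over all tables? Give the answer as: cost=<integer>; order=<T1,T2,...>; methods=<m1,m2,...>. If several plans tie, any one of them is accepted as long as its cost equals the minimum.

Selinger DP (subsets sized 1..n):
  {C}: scan cost=200, card=200
  {B}: scan cost=150, card=150
  {A}: scan cost=100, card=100
  {BC}: card=600; try (B,nl_idx)→2400, (B,hash)→2800, (C,merge)→3300, (B,merge)→3350, (C,hash)→3500, (C,nl)→30150 …(+1); best=2400 via (B,nl_idx)
  {AC}: card=10000; try (A,hash)→1800, (C,merge)→2700, (A,merge)→2800, (C,hash)→3400, (C,nl)→20100, (A,nl)→20200; best=1800 via (A,hash)
  {ABC}: card=30000; try (A,hash)→4400, (A,merge)→9800, (B,hash)→14200, (A,nl)→62400, (B,nl_idx)→111800, (B,merge)→153150 …(+1); best=4400 via (A,hash)

cost=4400; order=C,B,A; methods=nl_idx,hash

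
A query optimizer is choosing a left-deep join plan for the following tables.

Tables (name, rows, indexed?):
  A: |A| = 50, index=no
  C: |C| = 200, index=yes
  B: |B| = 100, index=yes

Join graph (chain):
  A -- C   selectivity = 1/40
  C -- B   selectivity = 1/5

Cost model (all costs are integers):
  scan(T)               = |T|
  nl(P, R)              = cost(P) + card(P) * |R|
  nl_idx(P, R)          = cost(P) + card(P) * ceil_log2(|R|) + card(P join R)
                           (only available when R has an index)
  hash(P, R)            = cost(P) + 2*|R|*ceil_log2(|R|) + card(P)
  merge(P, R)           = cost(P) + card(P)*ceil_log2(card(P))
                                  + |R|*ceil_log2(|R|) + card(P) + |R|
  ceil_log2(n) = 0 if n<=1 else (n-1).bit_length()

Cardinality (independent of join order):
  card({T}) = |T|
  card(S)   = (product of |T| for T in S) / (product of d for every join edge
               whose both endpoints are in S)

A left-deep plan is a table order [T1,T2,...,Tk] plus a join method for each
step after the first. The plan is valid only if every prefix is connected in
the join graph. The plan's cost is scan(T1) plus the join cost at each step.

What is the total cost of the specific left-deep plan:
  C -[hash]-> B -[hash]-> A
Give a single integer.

6400

step 1: scan C: cost=200, card=200
step 2: join B via hash
    card(P join B) = 200*100/(5) = 4000
    cost = 200 + 2*100*7 + 200 = 1800
step 3: join A via hash
    card(P join A) = 4000*50/(40) = 5000
    cost = 1800 + 2*50*6 + 4000 = 6400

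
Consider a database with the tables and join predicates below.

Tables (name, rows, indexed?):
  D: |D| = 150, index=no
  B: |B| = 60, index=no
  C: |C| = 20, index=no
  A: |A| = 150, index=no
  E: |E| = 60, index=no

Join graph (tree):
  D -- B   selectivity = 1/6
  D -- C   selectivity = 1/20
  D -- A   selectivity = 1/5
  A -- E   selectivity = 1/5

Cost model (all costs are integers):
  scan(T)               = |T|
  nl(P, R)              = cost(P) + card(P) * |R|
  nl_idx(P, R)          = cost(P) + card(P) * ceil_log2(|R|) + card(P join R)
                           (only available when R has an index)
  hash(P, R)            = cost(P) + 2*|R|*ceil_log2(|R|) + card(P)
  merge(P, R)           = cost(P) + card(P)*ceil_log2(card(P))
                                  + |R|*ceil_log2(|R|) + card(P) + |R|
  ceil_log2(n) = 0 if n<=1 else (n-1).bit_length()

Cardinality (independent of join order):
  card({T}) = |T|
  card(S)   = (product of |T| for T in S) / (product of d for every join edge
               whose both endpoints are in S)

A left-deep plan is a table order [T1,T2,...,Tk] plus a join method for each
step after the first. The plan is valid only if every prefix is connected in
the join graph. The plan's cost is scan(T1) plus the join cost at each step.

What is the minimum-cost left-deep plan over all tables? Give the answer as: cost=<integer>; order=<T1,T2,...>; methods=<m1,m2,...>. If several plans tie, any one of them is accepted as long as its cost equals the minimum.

Selinger DP (subsets sized 1..n):
  {D}: scan cost=150, card=150
  {B}: scan cost=60, card=60
  {C}: scan cost=20, card=20
  {A}: scan cost=150, card=150
  {E}: scan cost=60, card=60
  {BD}: card=1500; try (B,hash)→1020, (D,merge)→1830, (B,merge)→1920, (D,hash)→2520, (D,nl)→9060, (B,nl)→9150; best=1020 via (B,hash)
  {CD}: card=150; try (C,hash)→500, (D,merge)→1490, (C,merge)→1620, (D,hash)→2440, (D,nl)→3020, (C,nl)→3150; best=500 via (C,hash)
  {AD}: card=4500; try (D,hash)→2700, (A,hash)→2700, (D,merge)→2850, (A,merge)→2850, (D,nl)→22650, (A,nl)→22650; best=2700 via (D,hash)
  {AE}: card=1800; try (E,hash)→1020, (A,merge)→1830, (E,merge)→1920, (A,hash)→2520, (A,nl)→9060, (E,nl)→9150; best=1020 via (E,hash)
  {BCD}: card=1500; try (B,hash)→1370, (B,merge)→2270, (C,hash)→2720, (B,nl)→9500, (C,merge)→19140, (C,nl)→31020; best=1370 via (B,hash)
  {ABD}: card=45000; try (A,hash)→4920, (B,hash)→7920, (A,merge)→20370, (B,merge)→66120, (A,nl)→226020, (B,nl)→272700; best=4920 via (A,hash)
  {ACD}: card=4500; try (A,hash)→3050, (A,merge)→3200, (C,hash)→7400, (A,nl)→23000, (C,merge)→65820, (C,nl)→92700; best=3050 via (A,hash)
  {ADE}: card=54000; try (D,hash)→5220, (E,hash)→7920, (D,merge)→23970, (E,merge)→66120, (D,nl)→271020, (E,nl)→272700; best=5220 via (D,hash)
  {ABCD}: card=45000; try (A,hash)→5270, (B,hash)→8270, (A,merge)→20720, (C,hash)→50120, (B,merge)→66470, (A,nl)→226370 …(+3); best=5270 via (A,hash)
  {ABDE}: card=540000; try (E,hash)→50640, (B,hash)→59940, (E,merge)→770340, (B,merge)→923640, (E,nl)→2704920, (B,nl)→3245220; best=50640 via (E,hash)
  {ACDE}: card=54000; try (E,hash)→8270, (C,hash)→59420, (E,merge)→66470, (E,nl)→273050, (C,merge)→923340, (C,nl)→1085220; best=8270 via (E,hash)
  {ABCDE}: card=540000; try (E,hash)→50990, (B,hash)→62990, (C,hash)→590840, (E,merge)→770690, (B,merge)→926690, (E,nl)→2705270 …(+3); best=50990 via (E,hash)

cost=50990; order=D,C,B,A,E; methods=hash,hash,hash,hash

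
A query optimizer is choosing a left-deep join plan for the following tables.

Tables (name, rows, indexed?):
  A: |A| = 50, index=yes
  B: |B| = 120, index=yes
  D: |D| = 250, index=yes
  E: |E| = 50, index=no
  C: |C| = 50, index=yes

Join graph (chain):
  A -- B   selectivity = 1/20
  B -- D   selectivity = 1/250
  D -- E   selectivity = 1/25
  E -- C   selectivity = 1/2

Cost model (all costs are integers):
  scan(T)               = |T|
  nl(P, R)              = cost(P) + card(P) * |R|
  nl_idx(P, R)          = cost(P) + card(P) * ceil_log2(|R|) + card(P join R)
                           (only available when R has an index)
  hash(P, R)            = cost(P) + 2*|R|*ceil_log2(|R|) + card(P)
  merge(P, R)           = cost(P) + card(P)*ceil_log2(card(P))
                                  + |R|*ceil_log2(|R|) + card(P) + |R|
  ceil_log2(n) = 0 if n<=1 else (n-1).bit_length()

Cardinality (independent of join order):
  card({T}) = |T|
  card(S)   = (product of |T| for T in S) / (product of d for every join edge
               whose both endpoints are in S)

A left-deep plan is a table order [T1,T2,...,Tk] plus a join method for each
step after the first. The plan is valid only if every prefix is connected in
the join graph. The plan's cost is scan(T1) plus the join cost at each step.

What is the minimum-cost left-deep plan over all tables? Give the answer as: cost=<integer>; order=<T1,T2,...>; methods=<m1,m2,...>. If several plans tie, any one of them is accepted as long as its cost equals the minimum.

Selinger DP (subsets sized 1..n):
  {A}: scan cost=50, card=50
  {B}: scan cost=120, card=120
  {D}: scan cost=250, card=250
  {E}: scan cost=50, card=50
  {C}: scan cost=50, card=50
  {AB}: card=300; try (B,nl_idx)→700, (A,hash)→840, (A,nl_idx)→1140, (B,merge)→1360, (A,merge)→1430, (B,hash)→1780 …(+2); best=700 via (B,nl_idx)
  {BD}: card=120; try (D,nl_idx)→1200, (B,nl_idx)→2120, (B,hash)→2180, (D,merge)→3330, (B,merge)→3460, (D,hash)→4240 …(+2); best=1200 via (D,nl_idx)
  {DE}: card=500; try (D,nl_idx)→950, (E,hash)→1100, (D,merge)→2650, (E,merge)→2850, (D,hash)→4100, (D,nl)→12550 …(+1); best=950 via (D,nl_idx)
  {CE}: card=1250; try (E,hash)→700, (C,hash)→700, (E,merge)→750, (C,merge)→750, (C,nl_idx)→1600, (E,nl)→2550 …(+1); best=700 via (E,hash)
  {ABD}: card=300; try (A,hash)→1920, (A,nl_idx)→2220, (A,merge)→2510, (D,nl_idx)→3400, (D,hash)→5000, (D,merge)→5950 …(+2); best=1920 via (A,hash)
  {BDE}: card=240; try (E,hash)→1920, (E,merge)→2510, (B,hash)→3130, (B,nl_idx)→4690, (B,merge)→6910, (E,nl)→7200 …(+1); best=1920 via (E,hash)
  {CDE}: card=12500; try (C,hash)→2050, (D,hash)→5950, (C,merge)→6300, (C,nl_idx)→16450, (D,merge)→17950, (D,nl_idx)→23200 …(+2); best=2050 via (C,hash)
  {ABDE}: card=600; try (A,hash)→2760, (E,hash)→2820, (A,nl_idx)→3960, (A,merge)→4430, (E,merge)→5270, (A,nl)→13920 …(+1); best=2760 via (A,hash)
  {BCDE}: card=6000; try (C,hash)→2760, (C,merge)→4430, (C,nl_idx)→9360, (C,nl)→13920, (B,hash)→16230, (B,nl_idx)→95550 …(+2); best=2760 via (C,hash)
  {ABCDE}: card=15000; try (C,hash)→3960, (A,hash)→9360, (C,merge)→9710, (C,nl_idx)→21360, (C,nl)→32760, (A,nl_idx)→53760 …(+2); best=3960 via (C,hash)

cost=3960; order=B,D,E,A,C; methods=nl_idx,hash,hash,hash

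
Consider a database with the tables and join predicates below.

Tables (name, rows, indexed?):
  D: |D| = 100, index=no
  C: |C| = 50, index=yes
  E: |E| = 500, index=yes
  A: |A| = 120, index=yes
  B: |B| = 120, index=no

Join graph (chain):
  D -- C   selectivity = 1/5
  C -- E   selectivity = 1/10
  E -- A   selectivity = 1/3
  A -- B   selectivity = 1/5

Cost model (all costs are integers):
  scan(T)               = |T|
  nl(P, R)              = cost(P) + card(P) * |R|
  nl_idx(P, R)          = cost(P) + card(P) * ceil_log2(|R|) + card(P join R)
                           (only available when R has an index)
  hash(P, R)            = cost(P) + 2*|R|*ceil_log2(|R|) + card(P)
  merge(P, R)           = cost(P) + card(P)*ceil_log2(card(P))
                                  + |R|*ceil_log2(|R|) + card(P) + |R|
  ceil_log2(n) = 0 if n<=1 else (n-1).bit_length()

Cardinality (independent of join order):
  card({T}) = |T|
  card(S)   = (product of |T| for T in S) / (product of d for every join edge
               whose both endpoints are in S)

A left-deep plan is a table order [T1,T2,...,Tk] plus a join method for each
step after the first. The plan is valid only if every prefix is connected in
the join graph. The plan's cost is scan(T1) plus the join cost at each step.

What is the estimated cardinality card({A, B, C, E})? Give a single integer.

2400000

Tables in S: A(120), B(120), C(50), E(500)
Edges inside S: C-E(d=10), E-A(d=3), A-B(d=5)
numerator = 120 * 120 * 50 * 500 = 360000000
denominator = 10 * 3 * 5 = 150
card(S) = 360000000 / 150 = 2400000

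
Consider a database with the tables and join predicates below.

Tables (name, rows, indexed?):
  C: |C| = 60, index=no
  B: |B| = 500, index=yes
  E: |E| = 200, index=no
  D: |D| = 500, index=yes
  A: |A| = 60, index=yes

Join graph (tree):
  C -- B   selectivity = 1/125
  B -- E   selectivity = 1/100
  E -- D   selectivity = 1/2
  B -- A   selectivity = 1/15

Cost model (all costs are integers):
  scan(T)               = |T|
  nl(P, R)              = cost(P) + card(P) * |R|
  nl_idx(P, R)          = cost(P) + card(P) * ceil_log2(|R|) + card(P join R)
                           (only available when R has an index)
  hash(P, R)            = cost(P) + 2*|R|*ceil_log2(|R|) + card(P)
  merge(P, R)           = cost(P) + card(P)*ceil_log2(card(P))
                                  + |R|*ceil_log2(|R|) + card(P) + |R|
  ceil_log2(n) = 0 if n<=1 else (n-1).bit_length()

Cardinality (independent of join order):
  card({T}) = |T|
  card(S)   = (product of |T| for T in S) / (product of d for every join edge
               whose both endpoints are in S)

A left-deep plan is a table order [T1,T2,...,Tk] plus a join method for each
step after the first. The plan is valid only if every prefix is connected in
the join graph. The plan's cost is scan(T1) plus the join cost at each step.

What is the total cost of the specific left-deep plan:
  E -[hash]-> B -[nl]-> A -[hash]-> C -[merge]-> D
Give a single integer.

102160

step 1: scan E: cost=200, card=200
step 2: join B via hash
    card(P join B) = 200*500/(100) = 1000
    cost = 200 + 2*500*9 + 200 = 9400
step 3: join A via nl
    card(P join A) = 1000*60/(15) = 4000
    cost = 9400 + 1000*60 = 69400
step 4: join C via hash
    card(P join C) = 4000*60/(125) = 1920
    cost = 69400 + 2*60*6 + 4000 = 74120
step 5: join D via merge
    card(P join D) = 1920*500/(2) = 480000
    cost = 74120 + 1920*11 + 500*9 + 1920 + 500 = 102160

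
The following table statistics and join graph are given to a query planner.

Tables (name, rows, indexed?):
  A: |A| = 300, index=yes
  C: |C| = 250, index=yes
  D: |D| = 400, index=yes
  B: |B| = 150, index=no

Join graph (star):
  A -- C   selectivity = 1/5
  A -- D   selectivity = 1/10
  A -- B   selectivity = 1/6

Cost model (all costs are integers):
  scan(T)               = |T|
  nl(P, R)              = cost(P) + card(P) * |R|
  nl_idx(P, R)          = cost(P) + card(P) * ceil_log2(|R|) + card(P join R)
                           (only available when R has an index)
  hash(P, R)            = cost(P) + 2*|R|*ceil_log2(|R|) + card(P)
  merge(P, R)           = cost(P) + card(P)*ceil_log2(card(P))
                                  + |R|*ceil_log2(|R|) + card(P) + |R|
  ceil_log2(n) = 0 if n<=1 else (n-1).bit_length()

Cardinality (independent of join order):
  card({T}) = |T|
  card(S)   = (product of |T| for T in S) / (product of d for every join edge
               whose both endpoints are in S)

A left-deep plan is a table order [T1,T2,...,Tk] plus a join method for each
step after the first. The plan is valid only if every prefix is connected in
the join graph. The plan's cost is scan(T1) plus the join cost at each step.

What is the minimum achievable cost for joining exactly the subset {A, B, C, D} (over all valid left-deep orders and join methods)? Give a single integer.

Selinger DP over subsets of {A,B,C,D}:
  {A}: scan cost=300, card=300
  {C}: scan cost=250, card=250
  {D}: scan cost=400, card=400
  {B}: scan cost=150, card=150
  {AC}: card=15000; try (C,hash)→4600, (A,merge)→5500, (C,merge)→5550, (A,hash)→5900, (A,nl_idx)→17500, (C,nl_idx)→17700 …(+2); best=4600 via (C,hash)
  {AD}: card=12000; try (A,hash)→6200, (D,merge)→7300, (A,merge)→7400, (D,hash)→7800, (D,nl_idx)→15000, (A,nl_idx)→16000 …(+2); best=6200 via (A,hash)
  {AB}: card=7500; try (B,hash)→3000, (A,merge)→4500, (B,merge)→4650, (A,hash)→5700, (A,nl_idx)→9000, (A,nl)→45150 …(+1); best=3000 via (B,hash)
  {ACD}: card=600000; try (C,hash)→22200, (D,hash)→26800, (C,merge)→188450, (D,merge)→233600, (C,nl_idx)→702200, (D,nl_idx)→739600 …(+2); best=22200 via (C,hash)
  {ABC}: card=375000; try (C,hash)→14500, (B,hash)→22000, (C,merge)→110250, (B,merge)→230950, (C,nl_idx)→438000, (C,nl)→1878000 …(+1); best=14500 via (C,hash)
  {ABD}: card=300000; try (D,hash)→17700, (B,hash)→20600, (D,merge)→112000, (B,merge)→187550, (D,nl_idx)→370500, (B,nl)→1806200 …(+1); best=17700 via (D,hash)
  {ABCD}: card=15000000; try (C,hash)→321700, (D,hash)→396700, (B,hash)→624600, (C,merge)→6019950, (D,merge)→7518500, (B,merge)→12623550 …(+5); best=321700 via (C,hash)

321700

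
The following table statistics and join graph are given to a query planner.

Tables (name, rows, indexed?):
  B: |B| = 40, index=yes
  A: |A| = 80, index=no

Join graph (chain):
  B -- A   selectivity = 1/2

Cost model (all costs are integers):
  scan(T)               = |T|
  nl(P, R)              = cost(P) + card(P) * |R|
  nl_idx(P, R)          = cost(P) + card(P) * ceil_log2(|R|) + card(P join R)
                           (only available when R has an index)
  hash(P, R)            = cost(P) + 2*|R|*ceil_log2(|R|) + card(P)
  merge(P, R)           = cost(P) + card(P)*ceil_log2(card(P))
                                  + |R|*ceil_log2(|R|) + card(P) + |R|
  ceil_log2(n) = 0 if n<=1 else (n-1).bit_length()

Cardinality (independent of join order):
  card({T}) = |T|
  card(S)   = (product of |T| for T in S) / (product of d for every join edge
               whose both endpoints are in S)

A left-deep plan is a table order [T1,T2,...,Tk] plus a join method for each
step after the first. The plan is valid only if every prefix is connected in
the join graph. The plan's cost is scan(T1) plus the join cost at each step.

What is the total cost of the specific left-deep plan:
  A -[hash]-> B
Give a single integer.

640

step 1: scan A: cost=80, card=80
step 2: join B via hash
    card(P join B) = 80*40/(2) = 1600
    cost = 80 + 2*40*6 + 80 = 640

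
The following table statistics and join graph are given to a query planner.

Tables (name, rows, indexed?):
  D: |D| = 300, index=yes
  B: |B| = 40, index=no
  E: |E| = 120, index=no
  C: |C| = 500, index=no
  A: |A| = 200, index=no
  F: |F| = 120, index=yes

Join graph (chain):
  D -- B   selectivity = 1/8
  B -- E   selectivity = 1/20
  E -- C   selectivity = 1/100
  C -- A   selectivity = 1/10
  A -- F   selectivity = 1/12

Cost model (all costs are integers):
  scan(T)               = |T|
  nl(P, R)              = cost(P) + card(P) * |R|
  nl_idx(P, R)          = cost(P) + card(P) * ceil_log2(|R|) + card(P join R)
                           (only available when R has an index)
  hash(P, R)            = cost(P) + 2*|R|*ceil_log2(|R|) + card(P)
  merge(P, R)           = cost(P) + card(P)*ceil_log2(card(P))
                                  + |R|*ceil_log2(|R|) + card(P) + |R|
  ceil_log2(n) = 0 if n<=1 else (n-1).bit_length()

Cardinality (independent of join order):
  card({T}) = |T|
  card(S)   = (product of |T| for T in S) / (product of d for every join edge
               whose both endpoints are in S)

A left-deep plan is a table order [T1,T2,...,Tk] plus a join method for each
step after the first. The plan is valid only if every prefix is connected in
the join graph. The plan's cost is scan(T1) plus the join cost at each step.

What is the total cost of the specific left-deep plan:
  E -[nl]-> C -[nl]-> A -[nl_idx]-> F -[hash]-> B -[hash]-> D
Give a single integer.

step 1: scan E: cost=120, card=120
step 2: join C via nl
    card(P join C) = 120*500/(100) = 600
    cost = 120 + 120*500 = 60120
step 3: join A via nl
    card(P join A) = 600*200/(10) = 12000
    cost = 60120 + 600*200 = 180120
step 4: join F via nl_idx
    card(P join F) = 12000*120/(12) = 120000
    cost = 180120 + 12000*7 + 120000 = 384120
step 5: join B via hash
    card(P join B) = 120000*40/(20) = 240000
    cost = 384120 + 2*40*6 + 120000 = 504600
step 6: join D via hash
    card(P join D) = 240000*300/(8) = 9000000
    cost = 504600 + 2*300*9 + 240000 = 750000

750000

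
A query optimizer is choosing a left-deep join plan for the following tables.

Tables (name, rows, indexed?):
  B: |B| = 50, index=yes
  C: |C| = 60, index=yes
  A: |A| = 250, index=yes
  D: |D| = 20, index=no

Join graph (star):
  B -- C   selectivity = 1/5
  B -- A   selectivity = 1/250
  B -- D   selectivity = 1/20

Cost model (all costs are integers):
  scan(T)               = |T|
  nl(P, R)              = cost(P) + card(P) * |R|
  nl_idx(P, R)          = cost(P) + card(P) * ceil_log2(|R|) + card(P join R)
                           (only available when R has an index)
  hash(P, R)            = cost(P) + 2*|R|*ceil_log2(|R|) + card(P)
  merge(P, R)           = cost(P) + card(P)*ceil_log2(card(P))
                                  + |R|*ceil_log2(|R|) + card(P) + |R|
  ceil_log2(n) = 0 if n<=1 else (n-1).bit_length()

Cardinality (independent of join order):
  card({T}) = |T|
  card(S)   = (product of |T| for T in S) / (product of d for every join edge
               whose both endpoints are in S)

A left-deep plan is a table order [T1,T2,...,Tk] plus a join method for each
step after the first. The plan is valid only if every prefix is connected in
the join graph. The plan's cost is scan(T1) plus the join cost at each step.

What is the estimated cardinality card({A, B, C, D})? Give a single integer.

Tables in S: A(250), B(50), C(60), D(20)
Edges inside S: B-C(d=5), B-A(d=250), B-D(d=20)
numerator = 250 * 50 * 60 * 20 = 15000000
denominator = 5 * 250 * 20 = 25000
card(S) = 15000000 / 25000 = 600

600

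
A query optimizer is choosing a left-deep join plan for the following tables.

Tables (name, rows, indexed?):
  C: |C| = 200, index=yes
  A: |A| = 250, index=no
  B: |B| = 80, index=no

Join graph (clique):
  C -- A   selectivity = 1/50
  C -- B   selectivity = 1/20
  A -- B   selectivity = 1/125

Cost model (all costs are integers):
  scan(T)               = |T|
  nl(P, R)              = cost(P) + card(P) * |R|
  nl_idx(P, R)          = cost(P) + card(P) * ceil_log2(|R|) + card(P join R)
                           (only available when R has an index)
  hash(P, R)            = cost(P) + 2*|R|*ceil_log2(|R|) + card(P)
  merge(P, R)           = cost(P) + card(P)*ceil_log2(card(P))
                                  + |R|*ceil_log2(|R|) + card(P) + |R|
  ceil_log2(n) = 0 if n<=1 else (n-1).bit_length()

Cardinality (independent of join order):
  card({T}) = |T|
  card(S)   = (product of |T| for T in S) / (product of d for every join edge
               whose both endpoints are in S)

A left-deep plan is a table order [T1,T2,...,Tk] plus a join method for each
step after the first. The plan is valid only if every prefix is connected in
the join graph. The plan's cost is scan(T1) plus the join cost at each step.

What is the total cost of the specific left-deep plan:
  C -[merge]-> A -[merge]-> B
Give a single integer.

step 1: scan C: cost=200, card=200
step 2: join A via merge
    card(P join A) = 200*250/(50) = 1000
    cost = 200 + 200*8 + 250*8 + 200 + 250 = 4250
step 3: join B via merge
    card(P join B) = 1000*80/(20*125) = 32
    cost = 4250 + 1000*10 + 80*7 + 1000 + 80 = 15890

15890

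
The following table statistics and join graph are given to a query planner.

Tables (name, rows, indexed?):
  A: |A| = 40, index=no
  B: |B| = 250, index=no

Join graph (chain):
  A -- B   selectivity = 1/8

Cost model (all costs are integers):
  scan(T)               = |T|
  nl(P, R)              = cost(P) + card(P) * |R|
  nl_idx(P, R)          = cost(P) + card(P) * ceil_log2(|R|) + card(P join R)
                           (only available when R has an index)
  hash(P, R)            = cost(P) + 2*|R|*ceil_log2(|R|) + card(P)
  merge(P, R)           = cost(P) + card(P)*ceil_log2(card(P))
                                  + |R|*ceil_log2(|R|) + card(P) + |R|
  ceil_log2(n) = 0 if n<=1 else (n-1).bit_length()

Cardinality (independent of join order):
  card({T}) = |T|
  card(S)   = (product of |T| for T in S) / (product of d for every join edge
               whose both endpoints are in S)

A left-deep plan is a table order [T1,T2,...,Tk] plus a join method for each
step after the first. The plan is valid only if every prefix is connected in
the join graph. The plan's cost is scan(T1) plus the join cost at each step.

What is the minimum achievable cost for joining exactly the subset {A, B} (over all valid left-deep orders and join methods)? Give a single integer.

980

Selinger DP over subsets of {A,B}:
  {A}: scan cost=40, card=40
  {B}: scan cost=250, card=250
  {AB}: card=1250; try (A,hash)→980, (B,merge)→2570, (A,merge)→2780, (B,hash)→4080, (B,nl)→10040, (A,nl)→10250; best=980 via (A,hash)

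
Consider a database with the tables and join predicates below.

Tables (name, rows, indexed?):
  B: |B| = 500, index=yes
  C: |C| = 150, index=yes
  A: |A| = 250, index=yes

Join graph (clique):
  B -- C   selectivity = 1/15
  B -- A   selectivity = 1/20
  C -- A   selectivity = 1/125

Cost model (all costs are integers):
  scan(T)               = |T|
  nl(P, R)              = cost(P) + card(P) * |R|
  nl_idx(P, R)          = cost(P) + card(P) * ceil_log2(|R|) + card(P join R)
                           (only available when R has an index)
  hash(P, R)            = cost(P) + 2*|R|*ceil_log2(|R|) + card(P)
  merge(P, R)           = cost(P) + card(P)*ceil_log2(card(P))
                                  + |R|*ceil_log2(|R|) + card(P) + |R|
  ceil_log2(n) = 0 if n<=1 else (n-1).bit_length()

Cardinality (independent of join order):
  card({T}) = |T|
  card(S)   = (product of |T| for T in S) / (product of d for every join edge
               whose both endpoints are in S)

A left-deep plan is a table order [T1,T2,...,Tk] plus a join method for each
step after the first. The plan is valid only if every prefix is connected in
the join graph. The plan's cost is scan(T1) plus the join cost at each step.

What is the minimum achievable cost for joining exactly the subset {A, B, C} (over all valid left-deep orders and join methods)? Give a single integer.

4850

Selinger DP over subsets of {A,B,C}:
  {B}: scan cost=500, card=500
  {C}: scan cost=150, card=150
  {A}: scan cost=250, card=250
  {BC}: card=5000; try (C,hash)→3400, (B,merge)→6500, (B,nl_idx)→6500, (C,merge)→6850, (B,hash)→9300, (C,nl_idx)→9500 …(+2); best=3400 via (C,hash)
  {AB}: card=6250; try (A,hash)→5000, (B,merge)→7500, (A,merge)→7750, (B,nl_idx)→8750, (B,hash)→9500, (A,nl_idx)→10750 …(+2); best=5000 via (A,hash)
  {AC}: card=300; try (A,nl_idx)→1650, (C,nl_idx)→2550, (C,hash)→2900, (A,merge)→3750, (C,merge)→3850, (A,hash)→4300 …(+2); best=1650 via (A,nl_idx)
  {ABC}: card=500; try (B,nl_idx)→4850, (B,merge)→9650, (B,hash)→10950, (A,hash)→12400, (C,hash)→13650, (A,nl_idx)→43900 …(+6); best=4850 via (B,nl_idx)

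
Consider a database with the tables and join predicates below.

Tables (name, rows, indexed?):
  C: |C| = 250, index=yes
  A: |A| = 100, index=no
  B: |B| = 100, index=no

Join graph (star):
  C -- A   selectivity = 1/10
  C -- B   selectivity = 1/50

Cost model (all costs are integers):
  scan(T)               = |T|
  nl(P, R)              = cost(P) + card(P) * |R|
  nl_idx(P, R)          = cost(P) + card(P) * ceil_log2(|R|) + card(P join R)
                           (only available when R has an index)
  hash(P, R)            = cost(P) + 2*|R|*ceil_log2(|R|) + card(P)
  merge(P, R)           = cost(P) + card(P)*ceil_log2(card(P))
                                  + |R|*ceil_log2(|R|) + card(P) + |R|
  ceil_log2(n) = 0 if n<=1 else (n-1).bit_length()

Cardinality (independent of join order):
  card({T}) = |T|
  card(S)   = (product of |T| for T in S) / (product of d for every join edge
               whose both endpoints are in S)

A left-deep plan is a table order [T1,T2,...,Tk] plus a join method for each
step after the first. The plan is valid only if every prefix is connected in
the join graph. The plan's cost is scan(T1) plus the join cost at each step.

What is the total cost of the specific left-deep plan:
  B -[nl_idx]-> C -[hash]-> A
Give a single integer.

step 1: scan B: cost=100, card=100
step 2: join C via nl_idx
    card(P join C) = 100*250/(50) = 500
    cost = 100 + 100*8 + 500 = 1400
step 3: join A via hash
    card(P join A) = 500*100/(10) = 5000
    cost = 1400 + 2*100*7 + 500 = 3300

3300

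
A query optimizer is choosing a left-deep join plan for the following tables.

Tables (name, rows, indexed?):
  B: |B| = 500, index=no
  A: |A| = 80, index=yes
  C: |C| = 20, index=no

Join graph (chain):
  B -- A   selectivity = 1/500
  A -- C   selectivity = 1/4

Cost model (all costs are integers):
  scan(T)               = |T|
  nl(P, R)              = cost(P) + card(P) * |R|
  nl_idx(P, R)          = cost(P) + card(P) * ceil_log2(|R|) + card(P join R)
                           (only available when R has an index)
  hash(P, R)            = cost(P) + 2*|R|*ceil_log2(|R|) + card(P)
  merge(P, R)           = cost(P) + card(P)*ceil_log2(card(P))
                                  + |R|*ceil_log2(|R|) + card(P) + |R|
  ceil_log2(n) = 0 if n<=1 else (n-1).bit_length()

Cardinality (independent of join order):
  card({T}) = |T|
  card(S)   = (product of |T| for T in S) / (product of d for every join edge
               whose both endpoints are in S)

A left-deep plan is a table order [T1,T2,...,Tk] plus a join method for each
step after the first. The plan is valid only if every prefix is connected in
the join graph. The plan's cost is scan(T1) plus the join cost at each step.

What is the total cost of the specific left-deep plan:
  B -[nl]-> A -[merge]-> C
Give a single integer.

41260

step 1: scan B: cost=500, card=500
step 2: join A via nl
    card(P join A) = 500*80/(500) = 80
    cost = 500 + 500*80 = 40500
step 3: join C via merge
    card(P join C) = 80*20/(4) = 400
    cost = 40500 + 80*7 + 20*5 + 80 + 20 = 41260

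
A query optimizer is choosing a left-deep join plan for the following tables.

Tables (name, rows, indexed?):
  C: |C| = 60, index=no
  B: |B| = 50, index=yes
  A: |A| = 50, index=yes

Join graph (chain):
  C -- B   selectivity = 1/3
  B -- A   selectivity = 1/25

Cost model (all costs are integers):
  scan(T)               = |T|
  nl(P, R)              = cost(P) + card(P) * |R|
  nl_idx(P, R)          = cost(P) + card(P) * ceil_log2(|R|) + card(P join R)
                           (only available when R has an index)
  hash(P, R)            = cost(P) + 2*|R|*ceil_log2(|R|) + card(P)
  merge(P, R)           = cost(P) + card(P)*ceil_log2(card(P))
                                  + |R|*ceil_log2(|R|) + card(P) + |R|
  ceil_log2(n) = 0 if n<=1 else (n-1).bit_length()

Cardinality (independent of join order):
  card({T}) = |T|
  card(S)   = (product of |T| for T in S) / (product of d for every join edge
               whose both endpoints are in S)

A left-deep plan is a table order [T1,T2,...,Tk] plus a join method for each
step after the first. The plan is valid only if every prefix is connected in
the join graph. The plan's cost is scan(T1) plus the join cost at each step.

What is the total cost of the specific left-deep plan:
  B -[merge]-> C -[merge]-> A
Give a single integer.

step 1: scan B: cost=50, card=50
step 2: join C via merge
    card(P join C) = 50*60/(3) = 1000
    cost = 50 + 50*6 + 60*6 + 50 + 60 = 820
step 3: join A via merge
    card(P join A) = 1000*50/(25) = 2000
    cost = 820 + 1000*10 + 50*6 + 1000 + 50 = 12170

12170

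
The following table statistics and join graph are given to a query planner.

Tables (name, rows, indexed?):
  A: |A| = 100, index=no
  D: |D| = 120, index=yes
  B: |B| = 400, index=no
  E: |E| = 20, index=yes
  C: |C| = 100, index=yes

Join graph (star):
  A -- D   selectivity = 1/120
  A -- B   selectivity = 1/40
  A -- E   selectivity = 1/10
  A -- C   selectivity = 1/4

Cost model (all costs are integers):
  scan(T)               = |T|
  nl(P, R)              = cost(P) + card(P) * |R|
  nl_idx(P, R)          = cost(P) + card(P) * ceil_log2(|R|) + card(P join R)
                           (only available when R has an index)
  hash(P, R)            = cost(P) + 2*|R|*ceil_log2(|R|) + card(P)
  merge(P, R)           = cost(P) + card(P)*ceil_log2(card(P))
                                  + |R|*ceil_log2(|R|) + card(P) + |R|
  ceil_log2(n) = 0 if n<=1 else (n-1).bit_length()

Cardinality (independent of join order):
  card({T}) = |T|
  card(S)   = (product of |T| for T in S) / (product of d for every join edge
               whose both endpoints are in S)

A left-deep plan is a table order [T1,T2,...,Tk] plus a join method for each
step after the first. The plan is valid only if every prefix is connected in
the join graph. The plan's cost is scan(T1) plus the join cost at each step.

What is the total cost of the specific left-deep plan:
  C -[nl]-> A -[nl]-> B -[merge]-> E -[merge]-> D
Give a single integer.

2261180

step 1: scan C: cost=100, card=100
step 2: join A via nl
    card(P join A) = 100*100/(4) = 2500
    cost = 100 + 100*100 = 10100
step 3: join B via nl
    card(P join B) = 2500*400/(40) = 25000
    cost = 10100 + 2500*400 = 1010100
step 4: join E via merge
    card(P join E) = 25000*20/(10) = 50000
    cost = 1010100 + 25000*15 + 20*5 + 25000 + 20 = 1410220
step 5: join D via merge
    card(P join D) = 50000*120/(120) = 50000
    cost = 1410220 + 50000*16 + 120*7 + 50000 + 120 = 2261180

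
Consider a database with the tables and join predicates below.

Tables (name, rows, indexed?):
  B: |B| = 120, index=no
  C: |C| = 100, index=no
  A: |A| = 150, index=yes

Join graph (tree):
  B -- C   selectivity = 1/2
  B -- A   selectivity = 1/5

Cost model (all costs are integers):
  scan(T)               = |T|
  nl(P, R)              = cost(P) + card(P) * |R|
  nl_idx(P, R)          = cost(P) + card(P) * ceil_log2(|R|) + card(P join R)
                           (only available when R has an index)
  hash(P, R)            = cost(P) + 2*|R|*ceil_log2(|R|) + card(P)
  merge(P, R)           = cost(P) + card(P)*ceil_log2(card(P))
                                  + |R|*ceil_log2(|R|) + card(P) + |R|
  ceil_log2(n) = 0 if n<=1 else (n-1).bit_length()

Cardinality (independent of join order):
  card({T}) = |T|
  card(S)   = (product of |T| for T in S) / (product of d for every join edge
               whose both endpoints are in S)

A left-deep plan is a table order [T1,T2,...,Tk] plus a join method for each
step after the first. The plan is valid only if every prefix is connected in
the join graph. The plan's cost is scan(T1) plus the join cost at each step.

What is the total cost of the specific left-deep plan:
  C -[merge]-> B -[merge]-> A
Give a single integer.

87210

step 1: scan C: cost=100, card=100
step 2: join B via merge
    card(P join B) = 100*120/(2) = 6000
    cost = 100 + 100*7 + 120*7 + 100 + 120 = 1860
step 3: join A via merge
    card(P join A) = 6000*150/(5) = 180000
    cost = 1860 + 6000*13 + 150*8 + 6000 + 150 = 87210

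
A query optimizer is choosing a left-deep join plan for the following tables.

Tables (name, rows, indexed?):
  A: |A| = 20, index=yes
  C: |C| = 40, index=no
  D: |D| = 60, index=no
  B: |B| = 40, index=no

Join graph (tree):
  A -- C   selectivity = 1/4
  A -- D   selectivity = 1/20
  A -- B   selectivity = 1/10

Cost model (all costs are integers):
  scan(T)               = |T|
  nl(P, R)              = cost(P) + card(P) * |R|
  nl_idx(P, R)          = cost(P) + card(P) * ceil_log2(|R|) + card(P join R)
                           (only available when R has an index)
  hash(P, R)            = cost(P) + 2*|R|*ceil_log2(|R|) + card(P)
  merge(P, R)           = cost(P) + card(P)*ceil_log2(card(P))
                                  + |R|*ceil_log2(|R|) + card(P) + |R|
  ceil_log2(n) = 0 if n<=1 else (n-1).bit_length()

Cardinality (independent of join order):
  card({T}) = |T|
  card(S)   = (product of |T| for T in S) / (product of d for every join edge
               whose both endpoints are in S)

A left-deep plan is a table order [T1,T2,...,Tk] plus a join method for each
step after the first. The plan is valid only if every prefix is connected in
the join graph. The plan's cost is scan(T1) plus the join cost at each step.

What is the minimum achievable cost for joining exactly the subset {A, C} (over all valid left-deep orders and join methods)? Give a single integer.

280

Selinger DP over subsets of {A,C}:
  {A}: scan cost=20, card=20
  {C}: scan cost=40, card=40
  {AC}: card=200; try (A,hash)→280, (C,merge)→420, (A,merge)→440, (A,nl_idx)→440, (C,hash)→520, (C,nl)→820 …(+1); best=280 via (A,hash)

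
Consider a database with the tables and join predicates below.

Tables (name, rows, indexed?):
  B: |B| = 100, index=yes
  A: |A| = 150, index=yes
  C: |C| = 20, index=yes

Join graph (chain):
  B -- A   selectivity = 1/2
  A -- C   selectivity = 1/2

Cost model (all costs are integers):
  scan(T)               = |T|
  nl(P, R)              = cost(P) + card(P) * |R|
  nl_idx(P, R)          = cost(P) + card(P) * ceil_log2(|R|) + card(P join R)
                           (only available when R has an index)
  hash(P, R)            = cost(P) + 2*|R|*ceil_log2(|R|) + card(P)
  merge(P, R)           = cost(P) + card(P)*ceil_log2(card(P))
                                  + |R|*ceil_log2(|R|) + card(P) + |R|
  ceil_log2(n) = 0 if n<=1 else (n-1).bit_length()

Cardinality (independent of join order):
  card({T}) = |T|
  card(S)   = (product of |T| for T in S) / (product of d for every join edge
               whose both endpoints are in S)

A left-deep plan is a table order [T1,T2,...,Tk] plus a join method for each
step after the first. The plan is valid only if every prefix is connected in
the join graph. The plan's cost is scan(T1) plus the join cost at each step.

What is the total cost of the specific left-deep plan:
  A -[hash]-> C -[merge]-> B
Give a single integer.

19300

step 1: scan A: cost=150, card=150
step 2: join C via hash
    card(P join C) = 150*20/(2) = 1500
    cost = 150 + 2*20*5 + 150 = 500
step 3: join B via merge
    card(P join B) = 1500*100/(2) = 75000
    cost = 500 + 1500*11 + 100*7 + 1500 + 100 = 19300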